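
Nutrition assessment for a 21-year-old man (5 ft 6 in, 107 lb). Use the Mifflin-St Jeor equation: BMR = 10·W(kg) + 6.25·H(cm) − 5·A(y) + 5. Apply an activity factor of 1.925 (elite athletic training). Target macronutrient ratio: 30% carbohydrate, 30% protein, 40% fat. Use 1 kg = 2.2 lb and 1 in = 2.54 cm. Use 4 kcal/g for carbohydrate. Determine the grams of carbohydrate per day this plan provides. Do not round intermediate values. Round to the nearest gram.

Convert to metric: weight = 107 ÷ 2.2 = 48.6364 kg; height = (5×12 + 6) × 2.54 = 66 × 2.54 = 167.64 cm.
Mifflin-St Jeor (male): BMR = 10(48.6364) + 6.25(167.64) − 5(21) + 5 = 486.3636 + 1047.75 − 105 + 5 = 1434.1136 kcal/day.
TEE = 1434.1136 × 1.925 = 2760.6687 kcal/day.
Carbohydrate energy = 30% × 2760.6687 = 828.2006 kcal.
Carbohydrate = 828.2006 ÷ 4 kcal/g = 207.0502 g.

207 g/day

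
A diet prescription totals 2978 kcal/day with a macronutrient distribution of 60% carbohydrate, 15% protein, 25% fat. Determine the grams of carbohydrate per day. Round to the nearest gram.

447 g/day

Carbohydrate energy = 60% × 2978 = 1786.8 kcal.
At 4 kcal/g: 1786.8 ÷ 4 = 446.7 g.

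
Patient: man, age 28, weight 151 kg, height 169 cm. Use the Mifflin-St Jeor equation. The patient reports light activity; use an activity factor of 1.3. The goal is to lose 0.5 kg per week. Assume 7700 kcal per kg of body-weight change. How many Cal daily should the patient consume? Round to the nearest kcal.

Mifflin-St Jeor (male): BMR = 10(151) + 6.25(169) − 5(28) + 5 = 1510 + 1056.25 − 140 + 5 = 2431.25 kcal/day.
TEE = 2431.25 × 1.3 = 3160.625 kcal/day.
Required daily deficit = 0.5 × 7700 ÷ 7 = 550 kcal/day.
Target intake = 3160.625 − 550 = 2610.625 kcal/day.

2611 Cal daily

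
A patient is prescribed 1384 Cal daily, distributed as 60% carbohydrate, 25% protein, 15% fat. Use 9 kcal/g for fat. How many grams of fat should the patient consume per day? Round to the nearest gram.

Fat energy = 15% × 1384 = 207.6 kcal.
At 9 kcal/g: 207.6 ÷ 9 = 23.0667 g.

23 g/day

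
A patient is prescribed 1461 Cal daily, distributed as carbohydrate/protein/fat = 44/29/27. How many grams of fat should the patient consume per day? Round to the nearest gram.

44 g/day

Fat energy = 27% × 1461 = 394.47 kcal.
At 9 kcal/g: 394.47 ÷ 9 = 43.83 g.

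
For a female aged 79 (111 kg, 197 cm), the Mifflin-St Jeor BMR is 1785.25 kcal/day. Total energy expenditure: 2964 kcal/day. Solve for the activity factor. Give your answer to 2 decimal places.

Activity factor = TEE ÷ BMR = 2964 ÷ 1785.25 = 1.66.

1.66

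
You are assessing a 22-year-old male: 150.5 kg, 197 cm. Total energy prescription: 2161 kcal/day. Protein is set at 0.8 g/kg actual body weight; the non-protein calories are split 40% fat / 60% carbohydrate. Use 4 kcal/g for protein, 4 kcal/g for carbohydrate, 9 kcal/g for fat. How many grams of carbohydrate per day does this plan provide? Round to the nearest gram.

Protein = 0.8 × 150.5 = 120.4 g → 120.4 × 4 = 481.6 kcal.
Non-protein calories = 2161 − 481.6 = 1679.4 kcal.
Fat: 40% × 1679.4 = 671.76 kcal; carbohydrate: 1007.64 kcal.
Carbohydrate: 1007.64 kcal ÷ 4 kcal/g = 251.91 g.

252 g/day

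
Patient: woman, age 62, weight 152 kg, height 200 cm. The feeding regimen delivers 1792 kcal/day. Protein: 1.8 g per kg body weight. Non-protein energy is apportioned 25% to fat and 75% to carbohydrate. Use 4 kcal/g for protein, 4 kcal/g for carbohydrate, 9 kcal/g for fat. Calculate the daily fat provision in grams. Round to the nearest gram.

Protein = 1.8 × 152 = 273.6 g → 273.6 × 4 = 1094.4 kcal.
Non-protein calories = 1792 − 1094.4 = 697.6 kcal.
Fat: 25% × 697.6 = 174.4 kcal; carbohydrate: 523.2 kcal.
Fat: 174.4 kcal ÷ 9 kcal/g = 19.3778 g.

19 g/day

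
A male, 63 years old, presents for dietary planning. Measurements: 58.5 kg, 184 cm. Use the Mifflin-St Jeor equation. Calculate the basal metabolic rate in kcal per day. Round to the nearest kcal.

1425 kcal per day

Mifflin-St Jeor (male): BMR = 10(58.5) + 6.25(184) − 5(63) + 5 = 585 + 1150 − 315 + 5 = 1425 kcal/day.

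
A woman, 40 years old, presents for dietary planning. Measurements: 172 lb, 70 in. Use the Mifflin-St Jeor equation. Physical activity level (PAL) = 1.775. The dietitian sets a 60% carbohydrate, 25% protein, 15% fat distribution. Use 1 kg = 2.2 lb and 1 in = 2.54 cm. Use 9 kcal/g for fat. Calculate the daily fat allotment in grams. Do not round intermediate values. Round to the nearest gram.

Convert to metric: weight = 172 ÷ 2.2 = 78.1818 kg; height = 70 × 2.54 = 177.8 cm.
Mifflin-St Jeor (female): BMR = 10(78.1818) + 6.25(177.8) − 5(40) − 161 = 781.8182 + 1111.25 − 200 − 161 = 1532.0682 kcal/day.
TEE = 1532.0682 × 1.775 = 2719.421 kcal/day.
Fat energy = 15% × 2719.421 = 407.9132 kcal.
Fat = 407.9132 ÷ 9 kcal/g = 45.3237 g.

45 g/day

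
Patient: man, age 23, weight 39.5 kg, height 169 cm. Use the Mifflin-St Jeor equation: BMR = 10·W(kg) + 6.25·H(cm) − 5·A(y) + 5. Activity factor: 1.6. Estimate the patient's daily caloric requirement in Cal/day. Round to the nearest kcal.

Mifflin-St Jeor (male): BMR = 10(39.5) + 6.25(169) − 5(23) + 5 = 395 + 1056.25 − 115 + 5 = 1341.25 kcal/day.
TEE = BMR × activity factor = 1341.25 × 1.6 = 2146 kcal/day.

2146 Cal/day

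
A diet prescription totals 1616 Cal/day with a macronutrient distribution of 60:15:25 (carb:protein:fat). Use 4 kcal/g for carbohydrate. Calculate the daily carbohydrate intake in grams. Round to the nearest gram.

242 g/day

Carbohydrate energy = 60% × 1616 = 969.6 kcal.
At 4 kcal/g: 969.6 ÷ 4 = 242.4 g.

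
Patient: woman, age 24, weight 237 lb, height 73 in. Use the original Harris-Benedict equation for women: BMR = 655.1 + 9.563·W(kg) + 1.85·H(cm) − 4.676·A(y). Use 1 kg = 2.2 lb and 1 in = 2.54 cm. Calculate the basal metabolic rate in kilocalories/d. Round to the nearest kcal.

1916 kilocalories/d

Convert to metric: weight = 237 ÷ 2.2 = 107.7273 kg; height = 73 × 2.54 = 185.42 cm.
Harris-Benedict: BMR = 655.1 + 9.563(107.7273) + 1.85(185.42) − 4.676(24) = 1916.0989 kcal/day.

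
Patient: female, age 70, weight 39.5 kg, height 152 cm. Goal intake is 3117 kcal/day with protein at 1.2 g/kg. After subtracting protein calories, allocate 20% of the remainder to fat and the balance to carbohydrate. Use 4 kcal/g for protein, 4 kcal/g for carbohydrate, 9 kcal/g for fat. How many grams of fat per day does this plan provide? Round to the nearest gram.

65 g/day

Protein = 1.2 × 39.5 = 47.4 g → 47.4 × 4 = 189.6 kcal.
Non-protein calories = 3117 − 189.6 = 2927.4 kcal.
Fat: 20% × 2927.4 = 585.48 kcal; carbohydrate: 2341.92 kcal.
Fat: 585.48 kcal ÷ 9 kcal/g = 65.0533 g.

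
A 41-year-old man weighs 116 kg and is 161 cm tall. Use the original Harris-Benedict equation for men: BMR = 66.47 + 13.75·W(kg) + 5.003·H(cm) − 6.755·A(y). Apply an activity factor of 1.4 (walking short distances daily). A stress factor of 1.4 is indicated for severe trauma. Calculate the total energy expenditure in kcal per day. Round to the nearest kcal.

4292 kcal per day

Harris-Benedict: BMR = 66.47 + 13.75(116) + 5.003(161) − 6.755(41) = 2189.998 kcal/day.
TEE = BMR × activity factor = 2189.998 × 1.4 = 3065.9972 kcal/day.
Apply stress factor: 3065.9972 × 1.4 = 4292.3961 kcal/day.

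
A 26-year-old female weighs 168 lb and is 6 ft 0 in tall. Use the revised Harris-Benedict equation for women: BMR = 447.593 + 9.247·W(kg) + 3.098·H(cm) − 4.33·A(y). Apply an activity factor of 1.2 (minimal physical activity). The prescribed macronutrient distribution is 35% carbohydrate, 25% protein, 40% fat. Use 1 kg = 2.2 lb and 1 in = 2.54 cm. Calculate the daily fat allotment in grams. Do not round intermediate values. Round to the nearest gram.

Convert to metric: weight = 168 ÷ 2.2 = 76.3636 kg; height = (6×12 + 0) × 2.54 = 72 × 2.54 = 182.88 cm.
Harris-Benedict: BMR = 447.593 + 9.247(76.3636) + 3.098(182.88) − 4.33(26) = 1607.7098 kcal/day.
TEE = 1607.7098 × 1.2 = 1929.2517 kcal/day.
Fat energy = 40% × 1929.2517 = 771.7007 kcal.
Fat = 771.7007 ÷ 9 kcal/g = 85.7445 g.

86 g/day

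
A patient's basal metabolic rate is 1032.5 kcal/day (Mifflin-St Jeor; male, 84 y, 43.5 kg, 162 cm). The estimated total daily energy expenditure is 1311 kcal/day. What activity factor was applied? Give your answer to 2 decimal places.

Activity factor = TEE ÷ BMR = 1311 ÷ 1032.5 = 1.27.

1.27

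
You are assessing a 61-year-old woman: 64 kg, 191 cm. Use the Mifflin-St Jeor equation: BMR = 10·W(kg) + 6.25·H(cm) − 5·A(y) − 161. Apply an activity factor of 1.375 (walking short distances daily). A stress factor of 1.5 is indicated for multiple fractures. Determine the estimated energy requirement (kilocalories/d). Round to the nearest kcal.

Mifflin-St Jeor (female): BMR = 10(64) + 6.25(191) − 5(61) − 161 = 640 + 1193.75 − 305 − 161 = 1367.75 kcal/day.
TEE = BMR × activity factor = 1367.75 × 1.375 = 1880.6563 kcal/day.
Apply stress factor: 1880.6563 × 1.5 = 2820.9844 kcal/day.

2821 kilocalories/d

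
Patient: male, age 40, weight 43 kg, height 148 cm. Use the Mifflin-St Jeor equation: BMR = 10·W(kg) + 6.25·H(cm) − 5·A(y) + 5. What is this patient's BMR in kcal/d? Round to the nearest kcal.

Mifflin-St Jeor (male): BMR = 10(43) + 6.25(148) − 5(40) + 5 = 430 + 925 − 200 + 5 = 1160 kcal/day.

1160 kcal/d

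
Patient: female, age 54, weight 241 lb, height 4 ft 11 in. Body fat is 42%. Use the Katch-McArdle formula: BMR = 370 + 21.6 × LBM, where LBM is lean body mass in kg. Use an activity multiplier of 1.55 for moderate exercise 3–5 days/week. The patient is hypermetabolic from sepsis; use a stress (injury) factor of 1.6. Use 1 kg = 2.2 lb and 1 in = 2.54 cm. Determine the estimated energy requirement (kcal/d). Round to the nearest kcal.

4321 kcal/d

Convert to metric: weight = 241 ÷ 2.2 = 109.5455 kg; height = (4×12 + 11) × 2.54 = 59 × 2.54 = 149.86 cm.
LBM = 109.5455 × (1 − 0.42) = 63.5364 kg. Katch-McArdle: BMR = 370 + 21.6 × 63.5364 = 1742.3855 kcal/day.
TEE = BMR × activity factor = 1742.3855 × 1.55 = 2700.6975 kcal/day.
Apply stress factor: 2700.6975 × 1.6 = 4321.1159 kcal/day.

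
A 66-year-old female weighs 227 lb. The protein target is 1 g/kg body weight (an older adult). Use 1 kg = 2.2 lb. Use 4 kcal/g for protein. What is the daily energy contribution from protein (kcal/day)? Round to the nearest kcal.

Weight in kg = 227 ÷ 2.2 = 103.1818 kg.
Protein = 1 g/kg × 103.1818 kg = 103.1818 g/day.
Protein energy = 103.1818 g × 4 kcal/g = 412.7273 kcal/day.

413 kcal/day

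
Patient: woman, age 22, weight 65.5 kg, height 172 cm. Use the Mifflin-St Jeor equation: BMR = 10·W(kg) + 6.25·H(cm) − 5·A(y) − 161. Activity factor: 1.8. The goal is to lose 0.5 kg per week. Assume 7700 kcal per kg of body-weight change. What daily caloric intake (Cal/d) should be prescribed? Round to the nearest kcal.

Mifflin-St Jeor (female): BMR = 10(65.5) + 6.25(172) − 5(22) − 161 = 655 + 1075 − 110 − 161 = 1459 kcal/day.
TEE = 1459 × 1.8 = 2626.2 kcal/day.
Required daily deficit = 0.5 × 7700 ÷ 7 = 550 kcal/day.
Target intake = 2626.2 − 550 = 2076.2 kcal/day.

2076 Cal/d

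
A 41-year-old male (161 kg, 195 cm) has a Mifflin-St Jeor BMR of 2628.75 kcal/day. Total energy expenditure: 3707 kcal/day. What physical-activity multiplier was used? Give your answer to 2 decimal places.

Activity factor = TEE ÷ BMR = 3707 ÷ 2628.75 = 1.41.

1.41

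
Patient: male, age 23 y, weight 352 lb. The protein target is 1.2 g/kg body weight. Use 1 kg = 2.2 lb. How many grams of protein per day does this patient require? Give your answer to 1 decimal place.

192.0 g/day

Weight in kg = 352 ÷ 2.2 = 160 kg.
Protein = 1.2 g/kg × 160 kg = 192 g/day.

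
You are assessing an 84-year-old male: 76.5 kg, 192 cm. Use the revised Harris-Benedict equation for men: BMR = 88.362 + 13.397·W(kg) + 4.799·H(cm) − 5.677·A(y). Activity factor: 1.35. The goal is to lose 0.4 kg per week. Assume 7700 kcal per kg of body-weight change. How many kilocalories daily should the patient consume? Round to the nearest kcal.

1663 kilocalories daily

Harris-Benedict: BMR = 88.362 + 13.397(76.5) + 4.799(192) − 5.677(84) = 1557.7725 kcal/day.
TEE = 1557.7725 × 1.35 = 2102.9929 kcal/day.
Required daily deficit = 0.4 × 7700 ÷ 7 = 440 kcal/day.
Target intake = 2102.9929 − 440 = 1662.9929 kcal/day.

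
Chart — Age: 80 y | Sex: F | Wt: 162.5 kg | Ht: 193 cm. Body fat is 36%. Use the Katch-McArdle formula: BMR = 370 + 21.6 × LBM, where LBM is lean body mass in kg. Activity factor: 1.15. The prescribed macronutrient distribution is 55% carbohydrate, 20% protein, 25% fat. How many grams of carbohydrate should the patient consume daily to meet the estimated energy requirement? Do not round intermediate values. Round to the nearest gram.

LBM = 162.5 × (1 − 0.36) = 104 kg. Katch-McArdle: BMR = 370 + 21.6 × 104 = 2616.4 kcal/day.
TEE = 2616.4 × 1.15 = 3008.86 kcal/day.
Carbohydrate energy = 55% × 3008.86 = 1654.873 kcal.
Carbohydrate = 1654.873 ÷ 4 kcal/g = 413.7183 g.

414 g/day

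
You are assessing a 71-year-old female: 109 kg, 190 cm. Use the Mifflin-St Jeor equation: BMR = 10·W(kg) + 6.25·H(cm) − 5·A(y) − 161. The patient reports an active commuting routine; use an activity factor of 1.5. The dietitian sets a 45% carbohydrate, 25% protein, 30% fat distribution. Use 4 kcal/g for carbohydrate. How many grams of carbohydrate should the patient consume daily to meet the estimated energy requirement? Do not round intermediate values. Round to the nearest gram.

Mifflin-St Jeor (female): BMR = 10(109) + 6.25(190) − 5(71) − 161 = 1090 + 1187.5 − 355 − 161 = 1761.5 kcal/day.
TEE = 1761.5 × 1.5 = 2642.25 kcal/day.
Carbohydrate energy = 45% × 2642.25 = 1189.0125 kcal.
Carbohydrate = 1189.0125 ÷ 4 kcal/g = 297.2531 g.

297 g/day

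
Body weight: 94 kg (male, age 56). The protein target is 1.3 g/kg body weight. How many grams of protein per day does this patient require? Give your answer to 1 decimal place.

Protein = 1.3 g/kg × 94 kg = 122.2 g/day.

122.2 g/day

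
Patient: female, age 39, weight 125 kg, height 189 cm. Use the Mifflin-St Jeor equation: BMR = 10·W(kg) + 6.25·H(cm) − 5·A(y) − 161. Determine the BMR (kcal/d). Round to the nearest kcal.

2075 kcal/d

Mifflin-St Jeor (female): BMR = 10(125) + 6.25(189) − 5(39) − 161 = 1250 + 1181.25 − 195 − 161 = 2075.25 kcal/day.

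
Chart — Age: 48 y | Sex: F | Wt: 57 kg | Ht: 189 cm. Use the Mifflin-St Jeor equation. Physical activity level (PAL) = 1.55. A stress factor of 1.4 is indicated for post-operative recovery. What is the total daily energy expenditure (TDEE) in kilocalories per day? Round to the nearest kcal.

2930 kilocalories per day

Mifflin-St Jeor (female): BMR = 10(57) + 6.25(189) − 5(48) − 161 = 570 + 1181.25 − 240 − 161 = 1350.25 kcal/day.
TEE = BMR × activity factor = 1350.25 × 1.55 = 2092.8875 kcal/day.
Apply stress factor: 2092.8875 × 1.4 = 2930.0425 kcal/day.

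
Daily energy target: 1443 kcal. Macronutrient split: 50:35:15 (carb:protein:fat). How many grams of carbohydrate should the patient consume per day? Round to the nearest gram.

180 g/day

Carbohydrate energy = 50% × 1443 = 721.5 kcal.
At 4 kcal/g: 721.5 ÷ 4 = 180.375 g.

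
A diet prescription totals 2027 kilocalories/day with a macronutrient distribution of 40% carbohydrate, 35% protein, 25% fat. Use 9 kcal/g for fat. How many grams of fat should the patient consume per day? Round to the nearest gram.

Fat energy = 25% × 2027 = 506.75 kcal.
At 9 kcal/g: 506.75 ÷ 9 = 56.3056 g.

56 g/day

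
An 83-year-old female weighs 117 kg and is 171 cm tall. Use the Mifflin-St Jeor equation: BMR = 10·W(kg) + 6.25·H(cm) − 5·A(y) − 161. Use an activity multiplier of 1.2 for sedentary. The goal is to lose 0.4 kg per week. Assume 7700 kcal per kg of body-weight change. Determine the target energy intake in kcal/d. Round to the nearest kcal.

Mifflin-St Jeor (female): BMR = 10(117) + 6.25(171) − 5(83) − 161 = 1170 + 1068.75 − 415 − 161 = 1662.75 kcal/day.
TEE = 1662.75 × 1.2 = 1995.3 kcal/day.
Required daily deficit = 0.4 × 7700 ÷ 7 = 440 kcal/day.
Target intake = 1995.3 − 440 = 1555.3 kcal/day.

1555 kcal/d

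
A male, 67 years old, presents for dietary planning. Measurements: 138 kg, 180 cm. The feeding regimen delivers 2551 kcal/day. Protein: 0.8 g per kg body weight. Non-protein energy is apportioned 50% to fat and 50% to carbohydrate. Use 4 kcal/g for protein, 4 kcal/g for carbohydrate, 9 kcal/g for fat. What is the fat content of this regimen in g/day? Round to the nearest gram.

Protein = 0.8 × 138 = 110.4 g → 110.4 × 4 = 441.6 kcal.
Non-protein calories = 2551 − 441.6 = 2109.4 kcal.
Fat: 50% × 2109.4 = 1054.7 kcal; carbohydrate: 1054.7 kcal.
Fat: 1054.7 kcal ÷ 9 kcal/g = 117.1889 g.

117 g/day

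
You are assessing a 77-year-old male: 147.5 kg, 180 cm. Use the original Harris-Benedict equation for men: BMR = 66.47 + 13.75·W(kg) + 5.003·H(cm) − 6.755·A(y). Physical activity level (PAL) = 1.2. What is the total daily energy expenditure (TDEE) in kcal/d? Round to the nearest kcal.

2970 kcal/d

Harris-Benedict: BMR = 66.47 + 13.75(147.5) + 5.003(180) − 6.755(77) = 2475 kcal/day.
TEE = BMR × activity factor = 2475 × 1.2 = 2970 kcal/day.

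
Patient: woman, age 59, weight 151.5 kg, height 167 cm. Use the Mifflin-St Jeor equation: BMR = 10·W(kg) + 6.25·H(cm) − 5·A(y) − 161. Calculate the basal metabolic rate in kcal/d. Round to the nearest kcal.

Mifflin-St Jeor (female): BMR = 10(151.5) + 6.25(167) − 5(59) − 161 = 1515 + 1043.75 − 295 − 161 = 2102.75 kcal/day.

2103 kcal/d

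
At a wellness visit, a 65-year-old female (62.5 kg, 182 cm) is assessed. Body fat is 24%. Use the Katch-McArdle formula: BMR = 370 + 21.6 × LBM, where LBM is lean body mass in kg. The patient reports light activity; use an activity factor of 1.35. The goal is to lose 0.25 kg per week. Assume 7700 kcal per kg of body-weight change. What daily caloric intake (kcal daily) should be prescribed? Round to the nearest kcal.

LBM = 62.5 × (1 − 0.24) = 47.5 kg. Katch-McArdle: BMR = 370 + 21.6 × 47.5 = 1396 kcal/day.
TEE = 1396 × 1.35 = 1884.6 kcal/day.
Required daily deficit = 0.25 × 7700 ÷ 7 = 275 kcal/day.
Target intake = 1884.6 − 275 = 1609.6 kcal/day.

1610 kcal daily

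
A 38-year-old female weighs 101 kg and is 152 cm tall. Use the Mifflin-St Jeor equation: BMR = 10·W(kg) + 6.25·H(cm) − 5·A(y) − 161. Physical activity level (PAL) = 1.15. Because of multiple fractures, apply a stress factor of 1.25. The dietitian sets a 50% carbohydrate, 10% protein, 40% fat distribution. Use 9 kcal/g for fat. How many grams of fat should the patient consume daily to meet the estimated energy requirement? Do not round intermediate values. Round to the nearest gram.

103 g/day

Mifflin-St Jeor (female): BMR = 10(101) + 6.25(152) − 5(38) − 161 = 1010 + 950 − 190 − 161 = 1609 kcal/day.
TEE = 1609 × 1.15 = 1850.35 kcal/day.
With stress factor 1.25: 1850.35 × 1.25 = 2312.9375 kcal/day.
Fat energy = 40% × 2312.9375 = 925.175 kcal.
Fat = 925.175 ÷ 9 kcal/g = 102.7972 g.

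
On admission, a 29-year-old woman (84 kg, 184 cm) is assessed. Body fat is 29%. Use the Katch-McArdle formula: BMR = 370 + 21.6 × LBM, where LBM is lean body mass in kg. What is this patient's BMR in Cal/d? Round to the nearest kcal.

1658 Cal/d

LBM = 84 × (1 − 0.29) = 59.64 kg. Katch-McArdle: BMR = 370 + 21.6 × 59.64 = 1658.224 kcal/day.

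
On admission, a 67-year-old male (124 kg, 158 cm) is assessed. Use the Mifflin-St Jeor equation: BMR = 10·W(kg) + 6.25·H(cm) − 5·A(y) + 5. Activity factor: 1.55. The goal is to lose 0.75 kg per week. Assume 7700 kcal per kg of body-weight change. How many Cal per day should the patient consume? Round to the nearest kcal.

2116 Cal per day

Mifflin-St Jeor (male): BMR = 10(124) + 6.25(158) − 5(67) + 5 = 1240 + 987.5 − 335 + 5 = 1897.5 kcal/day.
TEE = 1897.5 × 1.55 = 2941.125 kcal/day.
Required daily deficit = 0.75 × 7700 ÷ 7 = 825 kcal/day.
Target intake = 2941.125 − 825 = 2116.125 kcal/day.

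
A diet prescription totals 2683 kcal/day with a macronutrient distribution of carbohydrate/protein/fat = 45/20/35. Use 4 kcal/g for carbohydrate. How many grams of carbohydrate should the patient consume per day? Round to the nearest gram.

302 g/day

Carbohydrate energy = 45% × 2683 = 1207.35 kcal.
At 4 kcal/g: 1207.35 ÷ 4 = 301.8375 g.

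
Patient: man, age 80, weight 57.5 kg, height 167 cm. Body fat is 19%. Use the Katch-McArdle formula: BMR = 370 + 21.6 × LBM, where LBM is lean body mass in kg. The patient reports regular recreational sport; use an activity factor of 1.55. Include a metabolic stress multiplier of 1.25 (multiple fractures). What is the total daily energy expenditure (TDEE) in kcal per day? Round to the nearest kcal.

2666 kcal per day

LBM = 57.5 × (1 − 0.19) = 46.575 kg. Katch-McArdle: BMR = 370 + 21.6 × 46.575 = 1376.02 kcal/day.
TEE = BMR × activity factor = 1376.02 × 1.55 = 2132.831 kcal/day.
Apply stress factor: 2132.831 × 1.25 = 2666.0388 kcal/day.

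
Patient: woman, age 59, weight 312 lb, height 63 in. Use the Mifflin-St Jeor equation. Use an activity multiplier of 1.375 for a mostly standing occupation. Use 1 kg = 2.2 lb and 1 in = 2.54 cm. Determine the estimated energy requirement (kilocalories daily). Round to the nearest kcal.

Convert to metric: weight = 312 ÷ 2.2 = 141.8182 kg; height = 63 × 2.54 = 160.02 cm.
Mifflin-St Jeor (female): BMR = 10(141.8182) + 6.25(160.02) − 5(59) − 161 = 1418.1818 + 1000.125 − 295 − 161 = 1962.3068 kcal/day.
TEE = BMR × activity factor = 1962.3068 × 1.375 = 2698.1719 kcal/day.

2698 kilocalories daily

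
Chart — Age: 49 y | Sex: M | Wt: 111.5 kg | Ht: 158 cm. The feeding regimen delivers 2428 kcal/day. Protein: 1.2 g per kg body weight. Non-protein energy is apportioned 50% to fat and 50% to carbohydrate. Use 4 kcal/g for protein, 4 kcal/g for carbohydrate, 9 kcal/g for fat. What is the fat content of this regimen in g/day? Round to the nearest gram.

105 g/day

Protein = 1.2 × 111.5 = 133.8 g → 133.8 × 4 = 535.2 kcal.
Non-protein calories = 2428 − 535.2 = 1892.8 kcal.
Fat: 50% × 1892.8 = 946.4 kcal; carbohydrate: 946.4 kcal.
Fat: 946.4 kcal ÷ 9 kcal/g = 105.1556 g.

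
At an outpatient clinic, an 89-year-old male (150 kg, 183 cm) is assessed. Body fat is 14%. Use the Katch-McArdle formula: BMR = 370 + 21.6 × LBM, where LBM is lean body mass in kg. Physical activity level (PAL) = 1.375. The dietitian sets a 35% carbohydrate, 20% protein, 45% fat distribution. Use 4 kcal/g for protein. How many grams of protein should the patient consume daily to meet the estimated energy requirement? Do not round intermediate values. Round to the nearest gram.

LBM = 150 × (1 − 0.14) = 129 kg. Katch-McArdle: BMR = 370 + 21.6 × 129 = 3156.4 kcal/day.
TEE = 3156.4 × 1.375 = 4340.05 kcal/day.
Protein energy = 20% × 4340.05 = 868.01 kcal.
Protein = 868.01 ÷ 4 kcal/g = 217.0025 g.

217 g/day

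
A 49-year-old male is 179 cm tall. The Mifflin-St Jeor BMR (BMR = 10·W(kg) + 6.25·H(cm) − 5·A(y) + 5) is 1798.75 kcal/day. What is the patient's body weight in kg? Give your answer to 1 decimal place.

1798.75 = 10·W + 6.25(179) − 5(49) + 5
10·W = 1798.75 − 878.75 = 920, so W = 92 kg.

92.0 kg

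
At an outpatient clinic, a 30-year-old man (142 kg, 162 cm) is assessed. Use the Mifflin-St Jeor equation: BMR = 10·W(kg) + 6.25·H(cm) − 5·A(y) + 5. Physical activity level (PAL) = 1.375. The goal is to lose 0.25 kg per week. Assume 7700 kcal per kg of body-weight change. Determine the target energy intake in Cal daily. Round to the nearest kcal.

2870 Cal daily

Mifflin-St Jeor (male): BMR = 10(142) + 6.25(162) − 5(30) + 5 = 1420 + 1012.5 − 150 + 5 = 2287.5 kcal/day.
TEE = 2287.5 × 1.375 = 3145.3125 kcal/day.
Required daily deficit = 0.25 × 7700 ÷ 7 = 275 kcal/day.
Target intake = 3145.3125 − 275 = 2870.3125 kcal/day.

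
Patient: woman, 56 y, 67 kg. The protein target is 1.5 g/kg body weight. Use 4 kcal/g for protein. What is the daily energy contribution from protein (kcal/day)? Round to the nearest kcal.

402 kcal/day

Protein = 1.5 g/kg × 67 kg = 100.5 g/day.
Protein energy = 100.5 g × 4 kcal/g = 402 kcal/day.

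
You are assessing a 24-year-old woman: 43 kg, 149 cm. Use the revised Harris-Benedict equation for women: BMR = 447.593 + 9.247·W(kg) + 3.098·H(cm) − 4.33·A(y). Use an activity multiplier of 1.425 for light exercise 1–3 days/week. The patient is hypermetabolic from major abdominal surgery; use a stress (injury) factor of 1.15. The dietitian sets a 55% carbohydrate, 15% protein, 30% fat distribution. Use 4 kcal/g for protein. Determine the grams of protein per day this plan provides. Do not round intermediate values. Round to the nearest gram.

74 g/day

Harris-Benedict: BMR = 447.593 + 9.247(43) + 3.098(149) − 4.33(24) = 1202.896 kcal/day.
TEE = 1202.896 × 1.425 = 1714.1268 kcal/day.
With stress factor 1.15: 1714.1268 × 1.15 = 1971.2458 kcal/day.
Protein energy = 15% × 1971.2458 = 295.6869 kcal.
Protein = 295.6869 ÷ 4 kcal/g = 73.9217 g.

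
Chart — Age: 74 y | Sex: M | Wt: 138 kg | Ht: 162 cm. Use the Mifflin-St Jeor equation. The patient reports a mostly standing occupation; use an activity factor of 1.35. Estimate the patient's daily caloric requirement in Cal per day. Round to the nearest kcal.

2737 Cal per day

Mifflin-St Jeor (male): BMR = 10(138) + 6.25(162) − 5(74) + 5 = 1380 + 1012.5 − 370 + 5 = 2027.5 kcal/day.
TEE = BMR × activity factor = 2027.5 × 1.35 = 2737.125 kcal/day.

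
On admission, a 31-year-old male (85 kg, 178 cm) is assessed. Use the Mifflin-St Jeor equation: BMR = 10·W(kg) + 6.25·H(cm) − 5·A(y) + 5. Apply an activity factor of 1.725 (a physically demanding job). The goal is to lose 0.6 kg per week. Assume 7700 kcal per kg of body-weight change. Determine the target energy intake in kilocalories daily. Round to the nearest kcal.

2467 kilocalories daily

Mifflin-St Jeor (male): BMR = 10(85) + 6.25(178) − 5(31) + 5 = 850 + 1112.5 − 155 + 5 = 1812.5 kcal/day.
TEE = 1812.5 × 1.725 = 3126.5625 kcal/day.
Required daily deficit = 0.6 × 7700 ÷ 7 = 660 kcal/day.
Target intake = 3126.5625 − 660 = 2466.5625 kcal/day.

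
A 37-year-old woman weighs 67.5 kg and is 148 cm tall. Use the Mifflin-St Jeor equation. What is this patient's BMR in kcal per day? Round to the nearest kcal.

1254 kcal per day

Mifflin-St Jeor (female): BMR = 10(67.5) + 6.25(148) − 5(37) − 161 = 675 + 925 − 185 − 161 = 1254 kcal/day.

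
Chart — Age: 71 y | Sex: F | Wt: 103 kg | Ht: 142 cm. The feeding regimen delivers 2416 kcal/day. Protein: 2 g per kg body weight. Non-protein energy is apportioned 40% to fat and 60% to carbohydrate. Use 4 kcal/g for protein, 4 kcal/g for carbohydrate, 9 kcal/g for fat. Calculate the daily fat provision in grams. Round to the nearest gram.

71 g/day

Protein = 2 × 103 = 206 g → 206 × 4 = 824 kcal.
Non-protein calories = 2416 − 824 = 1592 kcal.
Fat: 40% × 1592 = 636.8 kcal; carbohydrate: 955.2 kcal.
Fat: 636.8 kcal ÷ 9 kcal/g = 70.7556 g.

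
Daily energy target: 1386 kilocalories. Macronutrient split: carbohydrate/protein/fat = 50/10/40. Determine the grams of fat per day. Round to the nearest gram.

62 g/day

Fat energy = 40% × 1386 = 554.4 kcal.
At 9 kcal/g: 554.4 ÷ 9 = 61.6 g.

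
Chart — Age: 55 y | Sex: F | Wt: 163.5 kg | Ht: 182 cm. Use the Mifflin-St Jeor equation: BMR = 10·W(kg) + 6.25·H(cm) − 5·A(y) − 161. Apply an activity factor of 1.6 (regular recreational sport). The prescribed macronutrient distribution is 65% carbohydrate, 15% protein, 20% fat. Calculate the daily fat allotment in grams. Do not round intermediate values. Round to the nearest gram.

Mifflin-St Jeor (female): BMR = 10(163.5) + 6.25(182) − 5(55) − 161 = 1635 + 1137.5 − 275 − 161 = 2336.5 kcal/day.
TEE = 2336.5 × 1.6 = 3738.4 kcal/day.
Fat energy = 20% × 3738.4 = 747.68 kcal.
Fat = 747.68 ÷ 9 kcal/g = 83.0756 g.

83 g/day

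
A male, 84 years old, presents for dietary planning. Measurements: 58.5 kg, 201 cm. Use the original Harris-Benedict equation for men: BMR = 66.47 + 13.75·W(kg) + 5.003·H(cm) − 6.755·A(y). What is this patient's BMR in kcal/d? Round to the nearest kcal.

Harris-Benedict: BMR = 66.47 + 13.75(58.5) + 5.003(201) − 6.755(84) = 1309.028 kcal/day.

1309 kcal/d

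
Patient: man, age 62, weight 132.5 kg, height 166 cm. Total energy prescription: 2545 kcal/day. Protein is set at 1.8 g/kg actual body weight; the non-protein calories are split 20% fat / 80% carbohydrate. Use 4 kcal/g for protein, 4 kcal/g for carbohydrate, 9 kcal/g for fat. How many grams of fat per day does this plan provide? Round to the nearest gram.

Protein = 1.8 × 132.5 = 238.5 g → 238.5 × 4 = 954 kcal.
Non-protein calories = 2545 − 954 = 1591 kcal.
Fat: 20% × 1591 = 318.2 kcal; carbohydrate: 1272.8 kcal.
Fat: 318.2 kcal ÷ 9 kcal/g = 35.3556 g.

35 g/day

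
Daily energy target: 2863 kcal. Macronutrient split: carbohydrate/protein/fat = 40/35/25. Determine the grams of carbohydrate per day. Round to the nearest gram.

286 g/day

Carbohydrate energy = 40% × 2863 = 1145.2 kcal.
At 4 kcal/g: 1145.2 ÷ 4 = 286.3 g.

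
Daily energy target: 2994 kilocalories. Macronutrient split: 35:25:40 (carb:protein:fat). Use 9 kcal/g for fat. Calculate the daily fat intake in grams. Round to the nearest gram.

Fat energy = 40% × 2994 = 1197.6 kcal.
At 9 kcal/g: 1197.6 ÷ 9 = 133.0667 g.

133 g/day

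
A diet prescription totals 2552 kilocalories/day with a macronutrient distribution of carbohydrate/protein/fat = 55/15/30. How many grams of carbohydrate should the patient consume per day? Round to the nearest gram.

Carbohydrate energy = 55% × 2552 = 1403.6 kcal.
At 4 kcal/g: 1403.6 ÷ 4 = 350.9 g.

351 g/day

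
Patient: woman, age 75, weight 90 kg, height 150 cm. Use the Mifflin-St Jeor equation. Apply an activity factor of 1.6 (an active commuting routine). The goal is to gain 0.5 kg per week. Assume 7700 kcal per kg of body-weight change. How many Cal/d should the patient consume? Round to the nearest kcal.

2632 Cal/d

Mifflin-St Jeor (female): BMR = 10(90) + 6.25(150) − 5(75) − 161 = 900 + 937.5 − 375 − 161 = 1301.5 kcal/day.
TEE = 1301.5 × 1.6 = 2082.4 kcal/day.
Required daily surplus = 0.5 × 7700 ÷ 7 = 550 kcal/day.
Target intake = 2082.4 + 550 = 2632.4 kcal/day.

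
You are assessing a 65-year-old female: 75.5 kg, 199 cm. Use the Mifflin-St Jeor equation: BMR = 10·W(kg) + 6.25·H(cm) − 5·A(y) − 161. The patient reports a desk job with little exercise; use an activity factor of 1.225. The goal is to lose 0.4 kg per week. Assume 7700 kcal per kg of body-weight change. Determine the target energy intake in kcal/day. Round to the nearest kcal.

1413 kcal/day

Mifflin-St Jeor (female): BMR = 10(75.5) + 6.25(199) − 5(65) − 161 = 755 + 1243.75 − 325 − 161 = 1512.75 kcal/day.
TEE = 1512.75 × 1.225 = 1853.1188 kcal/day.
Required daily deficit = 0.4 × 7700 ÷ 7 = 440 kcal/day.
Target intake = 1853.1188 − 440 = 1413.1188 kcal/day.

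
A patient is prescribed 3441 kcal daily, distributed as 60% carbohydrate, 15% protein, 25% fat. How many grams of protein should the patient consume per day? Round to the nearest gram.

Protein energy = 15% × 3441 = 516.15 kcal.
At 4 kcal/g: 516.15 ÷ 4 = 129.0375 g.

129 g/day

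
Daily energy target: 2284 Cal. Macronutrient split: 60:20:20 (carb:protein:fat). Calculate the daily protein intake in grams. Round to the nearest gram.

114 g/day

Protein energy = 20% × 2284 = 456.8 kcal.
At 4 kcal/g: 456.8 ÷ 4 = 114.2 g.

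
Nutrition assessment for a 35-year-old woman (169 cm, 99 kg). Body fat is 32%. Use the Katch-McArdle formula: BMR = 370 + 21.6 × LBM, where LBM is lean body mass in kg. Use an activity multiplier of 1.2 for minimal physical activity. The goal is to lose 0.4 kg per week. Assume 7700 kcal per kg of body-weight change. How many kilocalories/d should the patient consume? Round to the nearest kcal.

1749 kilocalories/d

LBM = 99 × (1 − 0.32) = 67.32 kg. Katch-McArdle: BMR = 370 + 21.6 × 67.32 = 1824.112 kcal/day.
TEE = 1824.112 × 1.2 = 2188.9344 kcal/day.
Required daily deficit = 0.4 × 7700 ÷ 7 = 440 kcal/day.
Target intake = 2188.9344 − 440 = 1748.9344 kcal/day.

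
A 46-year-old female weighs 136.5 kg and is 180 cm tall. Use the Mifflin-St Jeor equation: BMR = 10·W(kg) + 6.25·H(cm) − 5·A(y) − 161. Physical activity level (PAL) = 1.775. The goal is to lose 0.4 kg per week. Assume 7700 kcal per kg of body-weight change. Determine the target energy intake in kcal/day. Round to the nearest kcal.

3286 kcal/day

Mifflin-St Jeor (female): BMR = 10(136.5) + 6.25(180) − 5(46) − 161 = 1365 + 1125 − 230 − 161 = 2099 kcal/day.
TEE = 2099 × 1.775 = 3725.725 kcal/day.
Required daily deficit = 0.4 × 7700 ÷ 7 = 440 kcal/day.
Target intake = 3725.725 − 440 = 3285.725 kcal/day.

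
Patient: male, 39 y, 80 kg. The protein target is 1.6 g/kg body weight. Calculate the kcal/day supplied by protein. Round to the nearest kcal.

512 kcal/day

Protein = 1.6 g/kg × 80 kg = 128 g/day.
Protein energy = 128 g × 4 kcal/g = 512 kcal/day.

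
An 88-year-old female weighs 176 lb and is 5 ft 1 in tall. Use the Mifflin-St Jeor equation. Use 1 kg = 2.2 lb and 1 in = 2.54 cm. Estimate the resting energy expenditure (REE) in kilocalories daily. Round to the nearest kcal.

Convert to metric: weight = 176 ÷ 2.2 = 80 kg; height = (5×12 + 1) × 2.54 = 61 × 2.54 = 154.94 cm.
Mifflin-St Jeor (female): BMR = 10(80) + 6.25(154.94) − 5(88) − 161 = 800 + 968.375 − 440 − 161 = 1167.375 kcal/day.

1167 kilocalories daily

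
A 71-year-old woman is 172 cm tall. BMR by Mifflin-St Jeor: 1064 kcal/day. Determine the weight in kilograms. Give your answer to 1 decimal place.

1064 = 10·W + 6.25(172) − 5(71) − 161
10·W = 1064 − 559 = 505, so W = 50.5 kg.

50.5 kg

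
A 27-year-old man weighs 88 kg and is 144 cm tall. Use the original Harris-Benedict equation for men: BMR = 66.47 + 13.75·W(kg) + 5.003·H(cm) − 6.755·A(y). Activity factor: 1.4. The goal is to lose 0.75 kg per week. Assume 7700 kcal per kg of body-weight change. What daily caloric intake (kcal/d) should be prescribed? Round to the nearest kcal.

1715 kcal/d

Harris-Benedict: BMR = 66.47 + 13.75(88) + 5.003(144) − 6.755(27) = 1814.517 kcal/day.
TEE = 1814.517 × 1.4 = 2540.3238 kcal/day.
Required daily deficit = 0.75 × 7700 ÷ 7 = 825 kcal/day.
Target intake = 2540.3238 − 825 = 1715.3238 kcal/day.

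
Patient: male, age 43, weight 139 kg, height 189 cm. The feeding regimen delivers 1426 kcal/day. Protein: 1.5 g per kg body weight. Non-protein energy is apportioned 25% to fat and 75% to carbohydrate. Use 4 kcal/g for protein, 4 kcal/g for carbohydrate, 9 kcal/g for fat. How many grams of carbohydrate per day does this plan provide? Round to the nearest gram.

111 g/day

Protein = 1.5 × 139 = 208.5 g → 208.5 × 4 = 834 kcal.
Non-protein calories = 1426 − 834 = 592 kcal.
Fat: 25% × 592 = 148 kcal; carbohydrate: 444 kcal.
Carbohydrate: 444 kcal ÷ 4 kcal/g = 111 g.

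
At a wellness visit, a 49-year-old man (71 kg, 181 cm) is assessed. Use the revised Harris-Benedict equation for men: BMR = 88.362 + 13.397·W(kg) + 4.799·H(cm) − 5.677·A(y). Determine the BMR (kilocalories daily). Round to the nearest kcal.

1630 kilocalories daily

Harris-Benedict: BMR = 88.362 + 13.397(71) + 4.799(181) − 5.677(49) = 1629.995 kcal/day.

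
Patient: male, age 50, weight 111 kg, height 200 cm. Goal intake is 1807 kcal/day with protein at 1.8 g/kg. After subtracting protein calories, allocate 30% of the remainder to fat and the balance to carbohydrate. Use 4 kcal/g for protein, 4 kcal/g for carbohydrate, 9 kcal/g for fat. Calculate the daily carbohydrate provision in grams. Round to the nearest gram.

176 g/day

Protein = 1.8 × 111 = 199.8 g → 199.8 × 4 = 799.2 kcal.
Non-protein calories = 1807 − 799.2 = 1007.8 kcal.
Fat: 30% × 1007.8 = 302.34 kcal; carbohydrate: 705.46 kcal.
Carbohydrate: 705.46 kcal ÷ 4 kcal/g = 176.365 g.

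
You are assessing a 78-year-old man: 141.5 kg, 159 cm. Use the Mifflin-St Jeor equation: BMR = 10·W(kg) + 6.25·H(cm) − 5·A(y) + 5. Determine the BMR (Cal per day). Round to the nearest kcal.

2024 Cal per day

Mifflin-St Jeor (male): BMR = 10(141.5) + 6.25(159) − 5(78) + 5 = 1415 + 993.75 − 390 + 5 = 2023.75 kcal/day.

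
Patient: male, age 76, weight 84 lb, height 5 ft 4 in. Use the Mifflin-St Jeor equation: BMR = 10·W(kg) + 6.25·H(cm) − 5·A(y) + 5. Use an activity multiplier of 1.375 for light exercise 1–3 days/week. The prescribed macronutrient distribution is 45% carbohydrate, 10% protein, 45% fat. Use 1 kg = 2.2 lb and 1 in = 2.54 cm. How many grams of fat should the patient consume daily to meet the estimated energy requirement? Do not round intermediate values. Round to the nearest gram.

Convert to metric: weight = 84 ÷ 2.2 = 38.1818 kg; height = (5×12 + 4) × 2.54 = 64 × 2.54 = 162.56 cm.
Mifflin-St Jeor (male): BMR = 10(38.1818) + 6.25(162.56) − 5(76) + 5 = 381.8182 + 1016 − 380 + 5 = 1022.8182 kcal/day.
TEE = 1022.8182 × 1.375 = 1406.375 kcal/day.
Fat energy = 45% × 1406.375 = 632.8688 kcal.
Fat = 632.8688 ÷ 9 kcal/g = 70.3188 g.

70 g/day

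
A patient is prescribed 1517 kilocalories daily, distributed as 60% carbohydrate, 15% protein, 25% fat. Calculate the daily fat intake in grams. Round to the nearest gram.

Fat energy = 25% × 1517 = 379.25 kcal.
At 9 kcal/g: 379.25 ÷ 9 = 42.1389 g.

42 g/day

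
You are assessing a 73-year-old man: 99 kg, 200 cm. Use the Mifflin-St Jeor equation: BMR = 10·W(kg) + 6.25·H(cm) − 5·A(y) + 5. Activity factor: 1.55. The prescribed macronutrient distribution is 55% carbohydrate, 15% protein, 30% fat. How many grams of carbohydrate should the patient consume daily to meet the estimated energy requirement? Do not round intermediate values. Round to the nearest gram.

401 g/day

Mifflin-St Jeor (male): BMR = 10(99) + 6.25(200) − 5(73) + 5 = 990 + 1250 − 365 + 5 = 1880 kcal/day.
TEE = 1880 × 1.55 = 2914 kcal/day.
Carbohydrate energy = 55% × 2914 = 1602.7 kcal.
Carbohydrate = 1602.7 ÷ 4 kcal/g = 400.675 g.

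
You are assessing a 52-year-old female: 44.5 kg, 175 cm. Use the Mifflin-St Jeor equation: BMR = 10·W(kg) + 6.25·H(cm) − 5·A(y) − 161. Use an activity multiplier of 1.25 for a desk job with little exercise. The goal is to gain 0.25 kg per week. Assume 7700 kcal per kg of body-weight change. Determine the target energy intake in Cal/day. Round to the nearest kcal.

1672 Cal/day

Mifflin-St Jeor (female): BMR = 10(44.5) + 6.25(175) − 5(52) − 161 = 445 + 1093.75 − 260 − 161 = 1117.75 kcal/day.
TEE = 1117.75 × 1.25 = 1397.1875 kcal/day.
Required daily surplus = 0.25 × 7700 ÷ 7 = 275 kcal/day.
Target intake = 1397.1875 + 275 = 1672.1875 kcal/day.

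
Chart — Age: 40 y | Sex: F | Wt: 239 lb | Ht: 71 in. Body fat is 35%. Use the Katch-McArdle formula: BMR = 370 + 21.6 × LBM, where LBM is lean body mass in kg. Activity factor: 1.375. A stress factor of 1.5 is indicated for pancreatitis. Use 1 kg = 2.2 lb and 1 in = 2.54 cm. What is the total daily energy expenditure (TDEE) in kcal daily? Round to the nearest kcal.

Convert to metric: weight = 239 ÷ 2.2 = 108.6364 kg; height = 71 × 2.54 = 180.34 cm.
LBM = 108.6364 × (1 − 0.35) = 70.6136 kg. Katch-McArdle: BMR = 370 + 21.6 × 70.6136 = 1895.2545 kcal/day.
TEE = BMR × activity factor = 1895.2545 × 1.375 = 2605.975 kcal/day.
Apply stress factor: 2605.975 × 1.5 = 3908.9625 kcal/day.

3909 kcal daily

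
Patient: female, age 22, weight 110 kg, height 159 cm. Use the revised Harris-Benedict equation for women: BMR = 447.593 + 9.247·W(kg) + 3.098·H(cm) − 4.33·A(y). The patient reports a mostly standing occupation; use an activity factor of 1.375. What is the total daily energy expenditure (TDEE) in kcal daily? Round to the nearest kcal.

Harris-Benedict: BMR = 447.593 + 9.247(110) + 3.098(159) − 4.33(22) = 1862.085 kcal/day.
TEE = BMR × activity factor = 1862.085 × 1.375 = 2560.3669 kcal/day.

2560 kcal daily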